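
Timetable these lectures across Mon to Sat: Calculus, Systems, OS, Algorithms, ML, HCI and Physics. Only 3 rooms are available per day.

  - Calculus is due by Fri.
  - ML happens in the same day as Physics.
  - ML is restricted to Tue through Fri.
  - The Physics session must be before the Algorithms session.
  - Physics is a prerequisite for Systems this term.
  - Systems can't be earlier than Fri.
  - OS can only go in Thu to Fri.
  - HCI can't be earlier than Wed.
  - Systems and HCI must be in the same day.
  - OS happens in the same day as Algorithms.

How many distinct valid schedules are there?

Splitting on Calculus: it can be Mon (7), Tue (7), Wed (7), Thu (7), Fri (7). Listing each branch's schedules as (Systems, OS, Algorithms, ML, HCI, Physics):
Calculus=Mon: (Fri,Thu,Thu,Tue,Fri,Tue) (Fri,Thu,Thu,Wed,Fri,Wed) (Sat,Thu,Thu,Tue,Sat,Tue) (Sat,Thu,Thu,Wed,Sat,Wed) (Sat,Fri,Fri,Tue,Sat,Tue) (Sat,Fri,Fri,Wed,Sat,Wed) (Sat,Fri,Fri,Thu,Sat,Thu) — 7.
Calculus=Tue: (Fri,Thu,Thu,Tue,Fri,Tue) (Fri,Thu,Thu,Wed,Fri,Wed) (Sat,Thu,Thu,Tue,Sat,Tue) (Sat,Thu,Thu,Wed,Sat,Wed) (Sat,Fri,Fri,Tue,Sat,Tue) (Sat,Fri,Fri,Wed,Sat,Wed) (Sat,Fri,Fri,Thu,Sat,Thu) — 7.
Calculus=Wed: (Fri,Thu,Thu,Tue,Fri,Tue) (Fri,Thu,Thu,Wed,Fri,Wed) (Sat,Thu,Thu,Tue,Sat,Tue) (Sat,Thu,Thu,Wed,Sat,Wed) (Sat,Fri,Fri,Tue,Sat,Tue) (Sat,Fri,Fri,Wed,Sat,Wed) (Sat,Fri,Fri,Thu,Sat,Thu) — 7.
Calculus=Thu: (Fri,Thu,Thu,Tue,Fri,Tue) (Fri,Thu,Thu,Wed,Fri,Wed) (Sat,Thu,Thu,Tue,Sat,Tue) (Sat,Thu,Thu,Wed,Sat,Wed) (Sat,Fri,Fri,Tue,Sat,Tue) (Sat,Fri,Fri,Wed,Sat,Wed) (Sat,Fri,Fri,Thu,Sat,Thu) — 7.
Calculus=Fri: (Fri,Thu,Thu,Tue,Fri,Tue) (Fri,Thu,Thu,Wed,Fri,Wed) (Sat,Thu,Thu,Tue,Sat,Tue) (Sat,Thu,Thu,Wed,Sat,Wed) (Sat,Fri,Fri,Tue,Sat,Tue) (Sat,Fri,Fri,Wed,Sat,Wed) (Sat,Fri,Fri,Thu,Sat,Thu) — 7.
Summing: 7 + 7 + 7 + 7 + 7 = 35.

35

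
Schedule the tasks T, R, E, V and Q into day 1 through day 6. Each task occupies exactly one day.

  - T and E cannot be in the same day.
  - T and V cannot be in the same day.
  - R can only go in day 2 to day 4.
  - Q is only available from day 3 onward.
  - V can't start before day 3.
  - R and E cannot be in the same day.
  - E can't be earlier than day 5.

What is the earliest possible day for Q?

Q is available from day 3.
Q at day 3 is achievable: Q in day 3; R in day 2; E in day 5; V in day 3; T in day 1.

day 3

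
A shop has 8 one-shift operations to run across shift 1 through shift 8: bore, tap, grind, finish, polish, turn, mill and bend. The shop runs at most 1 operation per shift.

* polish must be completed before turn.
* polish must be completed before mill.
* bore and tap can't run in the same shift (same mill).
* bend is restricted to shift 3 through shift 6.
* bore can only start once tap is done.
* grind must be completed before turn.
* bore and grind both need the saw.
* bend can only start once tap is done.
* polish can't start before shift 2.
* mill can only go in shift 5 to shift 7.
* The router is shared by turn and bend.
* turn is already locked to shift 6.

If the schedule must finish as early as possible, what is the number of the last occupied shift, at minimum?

The precedence chain requires at least 2 distinct shifts.
With at most 1 per shift and 8 operations, at least 8 shifts are needed.
turn can't be placed before shift 6, so the schedule must run through at least shift 6.
8 works (last occupied shift: shift 8): for example polish -> shift 2, mill -> shift 5, turn -> shift 6, grind -> shift 4, bend -> shift 3, bore -> shift 7, tap -> shift 1, finish -> shift 8.

shift 8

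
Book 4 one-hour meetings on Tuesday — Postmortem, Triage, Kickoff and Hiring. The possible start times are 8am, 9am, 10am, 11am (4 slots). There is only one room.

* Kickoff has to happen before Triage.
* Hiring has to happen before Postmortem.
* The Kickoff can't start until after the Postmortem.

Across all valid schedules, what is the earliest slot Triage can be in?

11am

Precedence pushes Triage to at least 11am.
Triage at 11am is achievable: Kickoff=10am, Postmortem=9am, Triage=11am, Hiring=8am.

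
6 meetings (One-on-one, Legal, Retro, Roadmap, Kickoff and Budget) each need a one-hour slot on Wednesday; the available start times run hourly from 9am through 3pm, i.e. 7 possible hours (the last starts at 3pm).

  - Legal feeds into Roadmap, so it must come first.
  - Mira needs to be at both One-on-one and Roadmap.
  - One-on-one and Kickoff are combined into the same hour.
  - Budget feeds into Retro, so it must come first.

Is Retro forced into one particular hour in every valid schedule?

Retro can be 10am (e.g. One-on-one -> 9am; Roadmap -> 10am; Budget -> 9am; Retro -> 10am; Kickoff -> 9am; Legal -> 9am) or 11am (e.g. One-on-one in 9am, Legal in 9am, Kickoff in 9am, Budget in 9am, Roadmap in 10am, Retro in 11am).

No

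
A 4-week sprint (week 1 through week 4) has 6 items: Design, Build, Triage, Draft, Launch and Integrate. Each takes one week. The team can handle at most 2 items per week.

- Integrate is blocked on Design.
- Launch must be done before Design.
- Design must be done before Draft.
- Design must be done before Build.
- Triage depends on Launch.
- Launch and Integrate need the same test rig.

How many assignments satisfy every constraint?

12

Splitting on Build: it can be week 3 (6), week 4 (6). Listing each branch's schedules as (Design, Triage, Draft, Launch, Integrate) by week number:
Build=week 3: (2,2,3,1,4) (2,2,4,1,3) (2,2,4,1,4) (2,3,4,1,4) (2,4,3,1,4) (2,4,4,1,3) — 6.
Build=week 4: (2,2,3,1,3) (2,2,3,1,4) (2,2,4,1,3) (2,3,3,1,4) (2,3,4,1,3) (2,4,3,1,3) — 6.
Summing: 6 + 6 = 12.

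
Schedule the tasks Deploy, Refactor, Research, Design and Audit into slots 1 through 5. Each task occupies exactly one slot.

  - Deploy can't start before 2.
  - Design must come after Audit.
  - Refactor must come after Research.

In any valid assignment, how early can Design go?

2

Precedence pushes Design to at least 2.
Design at 2 is achievable: Deploy -> 2, Refactor -> 2, Design -> 2, Research -> 1, Audit -> 1.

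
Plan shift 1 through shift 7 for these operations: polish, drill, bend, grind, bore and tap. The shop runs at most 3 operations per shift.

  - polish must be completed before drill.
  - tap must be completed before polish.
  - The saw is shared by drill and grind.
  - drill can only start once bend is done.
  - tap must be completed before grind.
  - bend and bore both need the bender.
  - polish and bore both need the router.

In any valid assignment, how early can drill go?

Precedence pushes drill to at least shift 3.
drill at shift 3 is achievable: drill=shift 3; polish=shift 2; bore=shift 3; bend=shift 1; tap=shift 1; grind=shift 2.

shift 3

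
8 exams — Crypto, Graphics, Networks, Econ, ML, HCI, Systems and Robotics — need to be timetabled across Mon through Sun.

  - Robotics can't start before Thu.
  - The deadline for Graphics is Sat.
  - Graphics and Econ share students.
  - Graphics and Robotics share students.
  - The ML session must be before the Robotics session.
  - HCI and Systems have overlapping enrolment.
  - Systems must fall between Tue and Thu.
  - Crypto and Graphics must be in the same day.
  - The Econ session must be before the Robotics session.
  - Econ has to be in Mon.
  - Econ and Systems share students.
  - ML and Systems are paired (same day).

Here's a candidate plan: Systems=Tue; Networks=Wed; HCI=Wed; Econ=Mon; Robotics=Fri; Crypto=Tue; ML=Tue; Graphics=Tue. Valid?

Yes

Econ has to be in Mon — holds.
ML and Systems are paired (same day) — holds.
Systems must fall between Tue and Thu — holds.
Graphics and Robotics share students — holds.
The ML session must be before the Robotics session — holds.
Econ and Systems share students — holds.
Robotics can't start before Thu — holds.
The Econ session must be before the Robotics session — holds.
Crypto and Graphics must be in the same day — holds.
Graphics and Econ share students — holds.
The deadline for Graphics is Sat — holds.
HCI and Systems have overlapping enrolment — holds.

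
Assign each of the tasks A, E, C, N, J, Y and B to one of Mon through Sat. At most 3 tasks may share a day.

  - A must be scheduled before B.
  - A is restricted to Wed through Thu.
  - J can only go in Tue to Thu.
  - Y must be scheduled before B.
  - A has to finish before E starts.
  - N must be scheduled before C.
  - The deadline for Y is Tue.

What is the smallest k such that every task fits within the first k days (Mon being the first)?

The precedence chain requires at least 2 distinct days.
With at most 3 per day and 7 tasks, at least 3 days are needed.
Propagating the time windows through the other constraints, E can't land before Thu — that is day 4 counting from Mon — so the schedule must run through at least 4 days.
4 works (last occupied day: Thu): for example Y -> Mon, N -> Mon, B -> Thu, J -> Tue, E -> Thu, A -> Wed, C -> Tue.

4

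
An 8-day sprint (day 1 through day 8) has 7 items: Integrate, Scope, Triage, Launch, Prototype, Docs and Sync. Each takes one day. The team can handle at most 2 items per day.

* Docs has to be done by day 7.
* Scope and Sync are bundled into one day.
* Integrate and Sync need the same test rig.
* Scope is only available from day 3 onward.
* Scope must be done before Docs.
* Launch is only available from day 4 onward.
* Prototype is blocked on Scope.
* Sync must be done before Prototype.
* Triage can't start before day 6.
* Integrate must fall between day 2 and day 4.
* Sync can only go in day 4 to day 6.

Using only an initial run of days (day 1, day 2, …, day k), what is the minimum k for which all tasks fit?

6

The precedence chain requires at least 2 distinct days.
With at most 2 per day and 7 tasks, at least 4 days are needed.
Triage can't be placed before day 6, so the schedule must run through at least day 6.
6 works (last occupied day: day 6): for example Launch in day 5, Scope in day 4, Integrate in day 2, Sync in day 4, Prototype in day 5, Triage in day 6, Docs in day 6.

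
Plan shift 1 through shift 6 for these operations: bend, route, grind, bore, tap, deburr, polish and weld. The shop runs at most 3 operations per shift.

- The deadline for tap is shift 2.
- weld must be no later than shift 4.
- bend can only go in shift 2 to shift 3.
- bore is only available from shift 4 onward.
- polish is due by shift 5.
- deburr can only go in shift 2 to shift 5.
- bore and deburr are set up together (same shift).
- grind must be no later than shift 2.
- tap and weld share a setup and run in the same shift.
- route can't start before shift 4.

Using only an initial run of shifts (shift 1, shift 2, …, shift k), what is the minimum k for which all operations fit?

4 shifts

With at most 3 per shift and 8 operations, at least 3 shifts are needed.
route can't be placed before shift 4, so the schedule must run through at least shift 4.
4 works (last occupied shift: shift 4): for example grind in shift 1; polish in shift 2; tap in shift 1; deburr in shift 4; bore in shift 4; weld in shift 1; route in shift 4; bend in shift 2.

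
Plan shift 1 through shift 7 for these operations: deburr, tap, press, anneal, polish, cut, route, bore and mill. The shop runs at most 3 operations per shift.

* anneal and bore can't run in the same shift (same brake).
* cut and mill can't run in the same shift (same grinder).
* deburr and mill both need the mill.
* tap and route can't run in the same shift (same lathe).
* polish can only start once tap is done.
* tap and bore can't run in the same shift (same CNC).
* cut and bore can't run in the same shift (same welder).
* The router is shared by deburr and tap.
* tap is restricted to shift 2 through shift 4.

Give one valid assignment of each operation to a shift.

cut -> shift 2; tap -> shift 2; press -> shift 1; mill -> shift 4; deburr -> shift 1; polish -> shift 3; bore -> shift 3; anneal -> shift 1; route -> shift 3

Checking: tap(shift 2) before polish(shift 3); cut(shift 2) != bore(shift 3); deburr(shift 1) != mill(shift 4); tap(shift 2) != bore(shift 3); tap(shift 2) != route(shift 3); cut(shift 2) != mill(shift 4); anneal(shift 1) != bore(shift 3); deburr(shift 1) != tap(shift 2); tap=shift 2 in [shift 2,shift 4]; max 3 per shift (cap 3).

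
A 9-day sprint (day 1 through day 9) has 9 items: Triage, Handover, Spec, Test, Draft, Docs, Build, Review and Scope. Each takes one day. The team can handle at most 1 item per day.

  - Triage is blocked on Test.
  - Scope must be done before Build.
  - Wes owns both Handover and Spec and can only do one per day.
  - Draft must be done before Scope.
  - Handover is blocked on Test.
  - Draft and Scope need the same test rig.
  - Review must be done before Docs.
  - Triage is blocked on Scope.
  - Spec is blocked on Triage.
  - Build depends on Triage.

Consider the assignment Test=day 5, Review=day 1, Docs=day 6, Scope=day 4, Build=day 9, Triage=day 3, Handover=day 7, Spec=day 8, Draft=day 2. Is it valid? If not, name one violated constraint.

Invalid. Triage is blocked on Test.

Review must be done before Docs — holds.
Draft and Scope need the same test rig — holds.
Triage is blocked on Scope — violated.
Build depends on Triage — holds.
Draft must be done before Scope — holds.
Wes owns both Handover and Spec and can only do one per day — holds.
Scope must be done before Build — holds.
Triage is blocked on Test — violated.
Handover is blocked on Test — holds.
The team can handle at most 1 item per day — holds.
Spec is blocked on Triage — holds.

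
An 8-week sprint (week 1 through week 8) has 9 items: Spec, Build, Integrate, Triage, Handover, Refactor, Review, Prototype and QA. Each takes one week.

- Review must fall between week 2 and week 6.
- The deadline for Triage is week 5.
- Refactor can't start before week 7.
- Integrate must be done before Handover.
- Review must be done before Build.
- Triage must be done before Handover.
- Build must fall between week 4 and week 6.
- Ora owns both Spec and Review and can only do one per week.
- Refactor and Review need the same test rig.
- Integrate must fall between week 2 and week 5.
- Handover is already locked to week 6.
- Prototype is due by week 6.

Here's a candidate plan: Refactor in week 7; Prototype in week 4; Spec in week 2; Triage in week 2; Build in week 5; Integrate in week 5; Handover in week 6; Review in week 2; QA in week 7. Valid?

No — it violates: Ora owns both Spec and Review and can only do one per week

Integrate must fall between week 2 and week 5 — holds.
Build must fall between week 4 and week 6 — holds.
Triage must be done before Handover — holds.
Review must be done before Build — holds.
Handover is already locked to week 6 — holds.
Ora owns both Spec and Review and can only do one per week — violated.
The deadline for Triage is week 5 — holds.
Refactor and Review need the same test rig — holds.
Review must fall between week 2 and week 6 — holds.
Prototype is due by week 6 — holds.
Refactor can't start before week 7 — holds.
Integrate must be done before Handover — holds.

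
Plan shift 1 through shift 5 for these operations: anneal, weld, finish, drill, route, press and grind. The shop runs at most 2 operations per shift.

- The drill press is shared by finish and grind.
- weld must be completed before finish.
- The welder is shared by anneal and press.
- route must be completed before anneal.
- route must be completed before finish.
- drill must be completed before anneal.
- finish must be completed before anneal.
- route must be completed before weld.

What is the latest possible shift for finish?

Precedence pushes finish to at least shift 3; downstream work caps finish at shift 4.
finish at shift 4 is achievable: grind in shift 3, anneal in shift 5, drill in shift 1, weld in shift 2, route in shift 1, press in shift 2, finish in shift 4.

shift 4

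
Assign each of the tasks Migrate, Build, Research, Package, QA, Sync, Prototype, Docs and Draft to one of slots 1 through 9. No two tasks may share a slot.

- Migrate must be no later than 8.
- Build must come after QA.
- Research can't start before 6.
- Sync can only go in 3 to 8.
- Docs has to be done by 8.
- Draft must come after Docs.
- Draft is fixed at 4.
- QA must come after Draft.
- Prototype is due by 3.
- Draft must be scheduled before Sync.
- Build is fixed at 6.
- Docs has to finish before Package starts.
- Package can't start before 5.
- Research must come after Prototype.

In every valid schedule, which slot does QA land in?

5

Draft is fixed at 4 and must come before QA, so QA is at least 5.
Build is fixed at 6 and must come after QA, so QA is at most 5.
So QA must be 5.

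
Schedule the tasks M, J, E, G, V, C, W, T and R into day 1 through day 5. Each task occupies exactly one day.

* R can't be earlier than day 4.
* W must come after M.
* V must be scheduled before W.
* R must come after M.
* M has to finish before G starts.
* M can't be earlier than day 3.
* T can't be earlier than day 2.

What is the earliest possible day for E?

E at day 1 is achievable: V=day 1, M=day 3, E=day 1, T=day 2, C=day 1, G=day 4, J=day 1, R=day 4, W=day 4.

day 1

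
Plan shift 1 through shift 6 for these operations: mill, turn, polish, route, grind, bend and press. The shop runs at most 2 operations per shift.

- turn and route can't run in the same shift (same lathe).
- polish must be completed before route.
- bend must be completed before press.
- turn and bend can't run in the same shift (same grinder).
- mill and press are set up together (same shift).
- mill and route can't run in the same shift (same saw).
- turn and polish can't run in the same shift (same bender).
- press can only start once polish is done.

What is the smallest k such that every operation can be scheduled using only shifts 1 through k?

The precedence chain requires at least 2 distinct shifts.
With at most 2 per shift and 7 operations, at least 4 shifts are needed.
4 works (last occupied shift: shift 4): for example polish=shift 1, mill=shift 2, turn=shift 4, grind=shift 3, bend=shift 1, route=shift 3, press=shift 2.

4 shifts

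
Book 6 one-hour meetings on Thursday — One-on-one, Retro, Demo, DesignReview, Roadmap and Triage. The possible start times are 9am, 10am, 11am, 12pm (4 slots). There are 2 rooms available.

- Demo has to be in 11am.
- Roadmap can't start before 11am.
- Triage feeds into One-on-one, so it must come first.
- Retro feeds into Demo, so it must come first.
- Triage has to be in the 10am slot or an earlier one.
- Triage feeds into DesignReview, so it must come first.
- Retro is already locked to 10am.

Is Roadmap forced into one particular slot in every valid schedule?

No

Roadmap can be 11am (e.g. Demo -> 11am; Triage -> 9am; Roadmap -> 11am; DesignReview -> 12pm; One-on-one -> 10am; Retro -> 10am) or 12pm (e.g. DesignReview in 11am; Triage in 9am; One-on-one in 10am; Demo in 11am; Retro in 10am; Roadmap in 12pm).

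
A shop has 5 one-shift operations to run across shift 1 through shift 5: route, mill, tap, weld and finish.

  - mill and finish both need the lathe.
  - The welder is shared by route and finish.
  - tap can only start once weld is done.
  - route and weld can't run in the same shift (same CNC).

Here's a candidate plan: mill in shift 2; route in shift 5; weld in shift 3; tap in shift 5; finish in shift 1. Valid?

Valid

route and weld can't run in the same shift (same CNC) — holds.
mill and finish both need the lathe — holds.
The welder is shared by route and finish — holds.
tap can only start once weld is done — holds.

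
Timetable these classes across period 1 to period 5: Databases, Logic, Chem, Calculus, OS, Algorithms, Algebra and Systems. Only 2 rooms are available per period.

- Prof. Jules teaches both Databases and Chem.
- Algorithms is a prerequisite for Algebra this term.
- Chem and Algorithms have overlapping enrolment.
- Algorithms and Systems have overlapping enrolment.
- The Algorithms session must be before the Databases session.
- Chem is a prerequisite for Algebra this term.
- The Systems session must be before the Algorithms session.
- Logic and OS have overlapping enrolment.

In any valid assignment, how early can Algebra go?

period 3

Precedence pushes Algebra to at least period 3.
Algebra at period 3 is achievable: Chem in period 1; OS in period 4; Algorithms in period 2; Calculus in period 4; Logic in period 2; Databases in period 3; Systems in period 1; Algebra in period 3.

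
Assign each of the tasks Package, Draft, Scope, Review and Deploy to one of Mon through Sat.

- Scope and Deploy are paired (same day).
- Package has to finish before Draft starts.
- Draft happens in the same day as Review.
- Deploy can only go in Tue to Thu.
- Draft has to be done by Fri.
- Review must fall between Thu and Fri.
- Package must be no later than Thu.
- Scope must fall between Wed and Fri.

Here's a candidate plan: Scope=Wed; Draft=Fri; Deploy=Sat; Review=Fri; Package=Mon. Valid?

No. Scope and Deploy are paired (same day) is not satisfied.

Package must be no later than Thu — holds.
Package has to finish before Draft starts — holds.
Scope and Deploy are paired (same day) — violated.
Scope must fall between Wed and Fri — holds.
Draft happens in the same day as Review — holds.
Deploy can only go in Tue to Thu — violated.
Draft has to be done by Fri — holds.
Review must fall between Thu and Fri — holds.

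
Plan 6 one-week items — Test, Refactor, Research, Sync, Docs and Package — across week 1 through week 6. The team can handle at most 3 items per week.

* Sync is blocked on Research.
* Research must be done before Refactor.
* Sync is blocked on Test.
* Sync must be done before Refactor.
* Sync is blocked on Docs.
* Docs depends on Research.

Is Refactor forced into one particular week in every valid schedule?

Refactor can be week 4 (e.g. Refactor -> week 4, Docs -> week 2, Test -> week 1, Sync -> week 3, Package -> week 1, Research -> week 1) or week 5 (e.g. Docs -> week 2, Research -> week 1, Refactor -> week 5, Package -> week 1, Test -> week 1, Sync -> week 3).

No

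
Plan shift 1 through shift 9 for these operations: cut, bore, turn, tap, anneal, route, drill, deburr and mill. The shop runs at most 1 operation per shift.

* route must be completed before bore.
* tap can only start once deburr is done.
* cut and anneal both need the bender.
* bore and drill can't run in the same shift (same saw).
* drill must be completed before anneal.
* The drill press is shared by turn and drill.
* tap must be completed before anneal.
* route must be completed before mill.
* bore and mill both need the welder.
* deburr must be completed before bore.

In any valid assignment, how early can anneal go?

Precedence pushes anneal to at least shift 3.
anneal at shift 4 is achievable: bore in shift 6, deburr in shift 1, route in shift 5, turn in shift 9, tap in shift 2, drill in shift 3, cut in shift 8, anneal in shift 4, mill in shift 7.
Nothing earlier works — the conflict and capacity constraints rule out every shift before shift 4.

shift 4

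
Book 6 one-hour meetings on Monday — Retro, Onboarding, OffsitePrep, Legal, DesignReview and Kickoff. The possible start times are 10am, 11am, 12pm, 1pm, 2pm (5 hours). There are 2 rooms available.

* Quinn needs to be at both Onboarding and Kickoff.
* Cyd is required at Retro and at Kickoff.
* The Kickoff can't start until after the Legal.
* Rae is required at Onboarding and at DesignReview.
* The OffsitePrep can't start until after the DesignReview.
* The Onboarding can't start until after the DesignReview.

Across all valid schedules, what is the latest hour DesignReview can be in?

Downstream work caps DesignReview at 1pm.
DesignReview at 1pm is achievable: DesignReview in 1pm, Retro in 10am, OffsitePrep in 2pm, Kickoff in 11am, Onboarding in 2pm, Legal in 10am.

1pm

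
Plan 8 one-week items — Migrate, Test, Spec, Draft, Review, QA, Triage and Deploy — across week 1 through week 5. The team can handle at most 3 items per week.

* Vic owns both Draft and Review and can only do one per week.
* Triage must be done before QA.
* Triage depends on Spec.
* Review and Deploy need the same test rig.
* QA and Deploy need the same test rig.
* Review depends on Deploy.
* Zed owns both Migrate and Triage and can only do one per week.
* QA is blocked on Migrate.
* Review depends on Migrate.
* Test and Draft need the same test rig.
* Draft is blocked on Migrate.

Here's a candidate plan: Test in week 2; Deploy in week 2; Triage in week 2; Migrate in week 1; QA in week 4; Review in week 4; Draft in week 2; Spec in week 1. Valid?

Review depends on Deploy — holds.
QA and Deploy need the same test rig — holds.
Vic owns both Draft and Review and can only do one per week — holds.
Zed owns both Migrate and Triage and can only do one per week — holds.
Draft is blocked on Migrate — holds.
QA is blocked on Migrate — holds.
Triage depends on Spec — holds.
Triage must be done before QA — holds.
Review depends on Migrate — holds.
Review and Deploy need the same test rig — holds.
The team can handle at most 3 items per week — violated.
Test and Draft need the same test rig — violated.

No. Test and Draft need the same test rig is not satisfied.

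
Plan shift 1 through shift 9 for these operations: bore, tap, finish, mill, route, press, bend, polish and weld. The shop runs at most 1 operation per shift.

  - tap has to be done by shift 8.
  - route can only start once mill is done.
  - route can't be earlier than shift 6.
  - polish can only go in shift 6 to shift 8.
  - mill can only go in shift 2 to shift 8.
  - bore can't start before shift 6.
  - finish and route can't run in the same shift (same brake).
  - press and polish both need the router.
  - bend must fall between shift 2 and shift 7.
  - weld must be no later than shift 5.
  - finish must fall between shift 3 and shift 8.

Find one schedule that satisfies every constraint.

press in shift 9; tap in shift 5; weld in shift 1; polish in shift 6; route in shift 7; bend in shift 2; mill in shift 4; finish in shift 3; bore in shift 8

Checking: mill(shift 4) before route(shift 7); finish(shift 3) != route(shift 7); press(shift 9) != polish(shift 6); mill=shift 4 in [shift 2,shift 8]; bore=shift 8 in [shift 6,shift 9]; tap=shift 5 in [shift 1,shift 8]; route=shift 7 in [shift 6,shift 9]; weld=shift 1 in [shift 1,shift 5]; bend=shift 2 in [shift 2,shift 7]; polish=shift 6 in [shift 6,shift 8]; finish=shift 3 in [shift 3,shift 8]; max 1 per shift (cap 1).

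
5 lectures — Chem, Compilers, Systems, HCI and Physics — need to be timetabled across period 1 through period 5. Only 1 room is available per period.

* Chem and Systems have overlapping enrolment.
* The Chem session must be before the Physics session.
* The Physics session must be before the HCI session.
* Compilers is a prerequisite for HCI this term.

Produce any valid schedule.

Systems -> period 5; HCI -> period 4; Chem -> period 1; Compilers -> period 3; Physics -> period 2

Checking: Chem(period 1) before Physics(period 2); Physics(period 2) before HCI(period 4); Compilers(period 3) before HCI(period 4); Chem(period 1) != Systems(period 5); max 1 per period (cap 1).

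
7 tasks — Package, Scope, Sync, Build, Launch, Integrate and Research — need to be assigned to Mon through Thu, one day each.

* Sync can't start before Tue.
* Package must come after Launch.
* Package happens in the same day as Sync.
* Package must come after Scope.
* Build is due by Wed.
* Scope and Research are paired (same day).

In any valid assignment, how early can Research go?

Research must be in the same day as Scope, which can't be after Wed, so Research is at most Wed.
Research at Mon is achievable: Integrate=Mon, Package=Tue, Build=Mon, Research=Mon, Launch=Mon, Sync=Tue, Scope=Mon.

Mon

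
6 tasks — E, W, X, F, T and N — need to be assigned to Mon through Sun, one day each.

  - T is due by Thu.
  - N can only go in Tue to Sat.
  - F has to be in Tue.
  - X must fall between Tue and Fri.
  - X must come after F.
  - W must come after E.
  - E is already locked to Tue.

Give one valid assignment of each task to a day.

F in Tue, N in Tue, T in Mon, W in Wed, E in Tue, X in Wed

Checking: E(Tue) before W(Wed); F(Tue) before X(Wed); N=Tue in [Tue,Sat]; F=Tue in [Tue,Tue]; E=Tue in [Tue,Tue]; T=Mon in [Mon,Thu]; X=Wed in [Tue,Fri].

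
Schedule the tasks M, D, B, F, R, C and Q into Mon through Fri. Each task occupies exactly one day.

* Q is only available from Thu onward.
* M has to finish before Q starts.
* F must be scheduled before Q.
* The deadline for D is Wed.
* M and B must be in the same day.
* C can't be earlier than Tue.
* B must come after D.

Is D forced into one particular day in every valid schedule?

D can be Mon (e.g. Q in Thu; B in Tue; D in Mon; C in Tue; R in Mon; M in Tue; F in Mon) or Tue (e.g. D -> Tue, B -> Wed, R -> Mon, C -> Tue, F -> Mon, M -> Wed, Q -> Thu).

No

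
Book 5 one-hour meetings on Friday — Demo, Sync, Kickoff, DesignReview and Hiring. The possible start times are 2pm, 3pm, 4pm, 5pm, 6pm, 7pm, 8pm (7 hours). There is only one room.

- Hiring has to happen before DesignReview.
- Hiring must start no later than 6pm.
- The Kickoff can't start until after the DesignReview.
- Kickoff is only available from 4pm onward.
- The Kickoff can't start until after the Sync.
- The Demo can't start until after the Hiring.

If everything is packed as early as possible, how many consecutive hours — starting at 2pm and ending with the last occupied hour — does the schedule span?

5 hours

The precedence chain requires at least 3 distinct hours.
With at most 1 per hour and 5 meetings, at least 5 hours are needed.
5 works (last occupied hour: 6pm): for example Sync=4pm; Hiring=2pm; Kickoff=5pm; Demo=6pm; DesignReview=3pm.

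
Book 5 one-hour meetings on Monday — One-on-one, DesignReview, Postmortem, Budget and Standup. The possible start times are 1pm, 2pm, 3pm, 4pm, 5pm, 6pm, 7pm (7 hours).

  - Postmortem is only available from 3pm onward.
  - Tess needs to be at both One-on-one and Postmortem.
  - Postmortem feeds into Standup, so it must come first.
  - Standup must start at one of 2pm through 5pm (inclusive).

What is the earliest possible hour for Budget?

1pm

Budget at 1pm is achievable: DesignReview in 1pm, One-on-one in 1pm, Postmortem in 3pm, Budget in 1pm, Standup in 4pm.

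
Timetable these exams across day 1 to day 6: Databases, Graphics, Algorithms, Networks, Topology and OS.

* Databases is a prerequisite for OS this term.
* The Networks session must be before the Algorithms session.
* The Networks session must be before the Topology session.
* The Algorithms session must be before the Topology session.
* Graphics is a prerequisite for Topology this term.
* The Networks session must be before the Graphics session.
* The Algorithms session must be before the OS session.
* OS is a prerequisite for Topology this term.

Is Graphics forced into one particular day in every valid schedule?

No

Graphics can be day 2 (e.g. OS -> day 3; Algorithms -> day 2; Topology -> day 4; Databases -> day 1; Graphics -> day 2; Networks -> day 1) or day 3 (e.g. Networks in day 1; Graphics in day 3; Algorithms in day 2; OS in day 3; Databases in day 1; Topology in day 4).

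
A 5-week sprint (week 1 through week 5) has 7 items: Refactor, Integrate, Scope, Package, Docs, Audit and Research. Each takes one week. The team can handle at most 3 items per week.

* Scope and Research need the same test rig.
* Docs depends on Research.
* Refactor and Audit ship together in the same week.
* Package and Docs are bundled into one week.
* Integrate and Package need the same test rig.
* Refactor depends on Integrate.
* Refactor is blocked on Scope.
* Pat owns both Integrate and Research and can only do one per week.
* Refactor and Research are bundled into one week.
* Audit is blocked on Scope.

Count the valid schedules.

Splitting on Refactor: it can be week 2 (3), week 3 (8), week 4 (9). Listing each branch's schedules as (Integrate, Scope, Package, Docs, Audit, Research) by week number:
Refactor=week 2: (1,1,3,3,2,2) (1,1,4,4,2,2) (1,1,5,5,2,2) — 3.
Refactor=week 3: (1,1,4,4,3,3) (1,1,5,5,3,3) (1,2,4,4,3,3) (1,2,5,5,3,3) (2,1,4,4,3,3) (2,1,5,5,3,3) (2,2,4,4,3,3) (2,2,5,5,3,3) — 8.
Refactor=week 4: (1,1,5,5,4,4) (1,2,5,5,4,4) (1,3,5,5,4,4) (2,1,5,5,4,4) (2,2,5,5,4,4) (2,3,5,5,4,4) (3,1,5,5,4,4) (3,2,5,5,4,4) (3,3,5,5,4,4) — 9.
Summing: 3 + 8 + 9 = 20.

20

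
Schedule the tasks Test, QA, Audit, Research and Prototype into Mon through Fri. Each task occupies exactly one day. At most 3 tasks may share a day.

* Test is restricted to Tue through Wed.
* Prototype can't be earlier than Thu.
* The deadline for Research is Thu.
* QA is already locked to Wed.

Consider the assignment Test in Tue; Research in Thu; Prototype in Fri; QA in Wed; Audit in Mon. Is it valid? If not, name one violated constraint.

Prototype can't be earlier than Thu — holds.
QA is already locked to Wed — holds.
The deadline for Research is Thu — holds.
At most 3 tasks may share a day — holds.
Test is restricted to Tue through Wed — holds.

Yes, all constraints hold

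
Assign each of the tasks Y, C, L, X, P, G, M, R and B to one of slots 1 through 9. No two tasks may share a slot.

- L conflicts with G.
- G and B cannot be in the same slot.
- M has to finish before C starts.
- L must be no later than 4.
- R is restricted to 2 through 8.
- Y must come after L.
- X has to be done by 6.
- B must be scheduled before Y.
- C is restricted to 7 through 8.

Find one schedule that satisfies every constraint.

G=9; B=4; Y=5; X=2; P=8; R=3; M=6; L=1; C=7

Checking: B(4) before Y(5); M(6) before C(7); L(1) before Y(5); L(1) != G(9); G(9) != B(4); X=2 in [1,6]; C=7 in [7,8]; R=3 in [2,8]; L=1 in [1,4]; max 1 per slot (cap 1).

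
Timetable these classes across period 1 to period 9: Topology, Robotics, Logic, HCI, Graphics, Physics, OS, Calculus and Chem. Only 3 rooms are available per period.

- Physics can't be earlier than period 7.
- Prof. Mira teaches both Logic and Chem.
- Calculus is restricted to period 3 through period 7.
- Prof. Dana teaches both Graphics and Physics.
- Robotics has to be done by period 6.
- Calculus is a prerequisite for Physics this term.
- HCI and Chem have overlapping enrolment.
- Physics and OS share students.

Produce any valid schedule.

Graphics -> period 2; Physics -> period 7; Topology -> period 1; Chem -> period 3; HCI -> period 2; Robotics -> period 1; Logic -> period 1; OS -> period 2; Calculus -> period 3

Checking: Calculus(period 3) before Physics(period 7); HCI(period 2) != Chem(period 3); Physics(period 7) != OS(period 2); Logic(period 1) != Chem(period 3); Graphics(period 2) != Physics(period 7); Robotics=period 1 in [period 1,period 6]; Physics=period 7 in [period 7,period 9]; Calculus=period 3 in [period 3,period 7]; max 3 per period (cap 3).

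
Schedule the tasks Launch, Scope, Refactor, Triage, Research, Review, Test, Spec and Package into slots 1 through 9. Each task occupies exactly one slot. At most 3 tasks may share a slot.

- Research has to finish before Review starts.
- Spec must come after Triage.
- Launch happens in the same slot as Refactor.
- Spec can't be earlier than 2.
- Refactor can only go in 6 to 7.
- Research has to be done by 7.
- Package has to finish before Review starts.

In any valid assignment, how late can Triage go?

Downstream work caps Triage at 8.
Triage at 8 is achievable: Package in 1; Review in 2; Launch in 6; Spec in 9; Test in 2; Refactor in 6; Triage in 8; Scope in 1; Research in 1.

8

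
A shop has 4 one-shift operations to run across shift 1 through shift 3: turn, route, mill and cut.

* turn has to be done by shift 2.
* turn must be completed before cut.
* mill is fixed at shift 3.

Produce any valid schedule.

mill=shift 3; cut=shift 2; turn=shift 1; route=shift 1

Checking: turn(shift 1) before cut(shift 2); mill=shift 3 in [shift 3,shift 3]; turn=shift 1 in [shift 1,shift 2].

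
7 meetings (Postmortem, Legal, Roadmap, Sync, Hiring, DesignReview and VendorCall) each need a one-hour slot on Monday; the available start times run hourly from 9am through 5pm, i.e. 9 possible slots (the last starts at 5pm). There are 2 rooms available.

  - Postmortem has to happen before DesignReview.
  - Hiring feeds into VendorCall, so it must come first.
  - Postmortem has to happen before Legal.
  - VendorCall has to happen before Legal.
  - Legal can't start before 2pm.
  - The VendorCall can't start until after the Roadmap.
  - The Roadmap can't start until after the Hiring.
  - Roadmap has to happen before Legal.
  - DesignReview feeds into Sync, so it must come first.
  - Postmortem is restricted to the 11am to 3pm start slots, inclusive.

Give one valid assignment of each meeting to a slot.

Roadmap in 10am; Hiring in 9am; DesignReview in 12pm; VendorCall in 11am; Legal in 2pm; Postmortem in 11am; Sync in 1pm

Checking: DesignReview(12pm) before Sync(1pm); Hiring(9am) before Roadmap(10am); Postmortem(11am) before Legal(2pm); Hiring(9am) before VendorCall(11am); VendorCall(11am) before Legal(2pm); Roadmap(10am) before Legal(2pm); Postmortem(11am) before DesignReview(12pm); Roadmap(10am) before VendorCall(11am); Legal=2pm in [2pm,5pm]; Postmortem=11am in [11am,3pm]; max 2 per slot (cap 2).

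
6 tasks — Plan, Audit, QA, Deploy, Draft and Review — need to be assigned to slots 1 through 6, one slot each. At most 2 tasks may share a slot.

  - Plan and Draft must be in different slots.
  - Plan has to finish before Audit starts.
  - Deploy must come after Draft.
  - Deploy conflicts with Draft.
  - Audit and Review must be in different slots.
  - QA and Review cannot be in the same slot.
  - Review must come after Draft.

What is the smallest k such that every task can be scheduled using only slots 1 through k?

3 slots

The precedence chain requires at least 2 distinct slots.
With at most 2 per slot and 6 tasks, at least 3 slots are needed.
3 works (last occupied slot: 3): for example QA=1, Review=2, Audit=3, Deploy=3, Draft=1, Plan=2.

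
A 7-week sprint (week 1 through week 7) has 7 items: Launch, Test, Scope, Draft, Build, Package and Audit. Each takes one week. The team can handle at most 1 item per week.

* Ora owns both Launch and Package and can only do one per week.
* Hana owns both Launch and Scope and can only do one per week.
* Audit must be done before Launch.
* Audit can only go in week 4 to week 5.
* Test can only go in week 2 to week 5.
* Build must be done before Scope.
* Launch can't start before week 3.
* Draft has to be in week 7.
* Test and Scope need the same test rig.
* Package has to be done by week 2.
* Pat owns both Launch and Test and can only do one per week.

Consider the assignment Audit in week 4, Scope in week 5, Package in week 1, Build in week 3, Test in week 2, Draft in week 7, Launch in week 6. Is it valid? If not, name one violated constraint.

Valid

Hana owns both Launch and Scope and can only do one per week — holds.
Ora owns both Launch and Package and can only do one per week — holds.
Launch can't start before week 3 — holds.
Build must be done before Scope — holds.
Package has to be done by week 2 — holds.
Test and Scope need the same test rig — holds.
Audit can only go in week 4 to week 5 — holds.
Draft has to be in week 7 — holds.
Audit must be done before Launch — holds.
The team can handle at most 1 item per week — holds.
Test can only go in week 2 to week 5 — holds.
Pat owns both Launch and Test and can only do one per week — holds.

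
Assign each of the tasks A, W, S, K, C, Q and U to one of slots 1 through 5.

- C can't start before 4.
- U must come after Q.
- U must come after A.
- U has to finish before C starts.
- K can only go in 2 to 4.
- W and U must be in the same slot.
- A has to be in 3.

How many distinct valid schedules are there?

45

Splitting on S: it can be 1 (9), 2 (9), 3 (9), 4 (9), 5 (9). Listing each branch's schedules as (A, W, K, C, Q, U):
S=1: (3,4,2,5,1,4) (3,4,2,5,2,4) (3,4,2,5,3,4) (3,4,3,5,1,4) (3,4,3,5,2,4) (3,4,3,5,3,4) (3,4,4,5,1,4) (3,4,4,5,2,4) (3,4,4,5,3,4) — 9.
S=2: (3,4,2,5,1,4) (3,4,2,5,2,4) (3,4,2,5,3,4) (3,4,3,5,1,4) (3,4,3,5,2,4) (3,4,3,5,3,4) (3,4,4,5,1,4) (3,4,4,5,2,4) (3,4,4,5,3,4) — 9.
S=3: (3,4,2,5,1,4) (3,4,2,5,2,4) (3,4,2,5,3,4) (3,4,3,5,1,4) (3,4,3,5,2,4) (3,4,3,5,3,4) (3,4,4,5,1,4) (3,4,4,5,2,4) (3,4,4,5,3,4) — 9.
S=4: (3,4,2,5,1,4) (3,4,2,5,2,4) (3,4,2,5,3,4) (3,4,3,5,1,4) (3,4,3,5,2,4) (3,4,3,5,3,4) (3,4,4,5,1,4) (3,4,4,5,2,4) (3,4,4,5,3,4) — 9.
S=5: (3,4,2,5,1,4) (3,4,2,5,2,4) (3,4,2,5,3,4) (3,4,3,5,1,4) (3,4,3,5,2,4) (3,4,3,5,3,4) (3,4,4,5,1,4) (3,4,4,5,2,4) (3,4,4,5,3,4) — 9.
Summing: 9 + 9 + 9 + 9 + 9 = 45.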